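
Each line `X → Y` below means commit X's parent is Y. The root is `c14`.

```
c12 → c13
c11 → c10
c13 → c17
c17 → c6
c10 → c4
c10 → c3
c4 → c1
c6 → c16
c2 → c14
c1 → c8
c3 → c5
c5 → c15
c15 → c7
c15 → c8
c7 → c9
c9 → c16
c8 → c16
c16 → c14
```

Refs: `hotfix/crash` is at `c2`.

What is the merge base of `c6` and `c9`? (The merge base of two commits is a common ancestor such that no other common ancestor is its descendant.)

c16

Ancestors of c6: {c14, c16, c6}.
Ancestors of c9: {c14, c16, c9}.
Common ancestors: {c14, c16}.
Among these, c16 is not an ancestor of any other common ancestor — it is the merge base.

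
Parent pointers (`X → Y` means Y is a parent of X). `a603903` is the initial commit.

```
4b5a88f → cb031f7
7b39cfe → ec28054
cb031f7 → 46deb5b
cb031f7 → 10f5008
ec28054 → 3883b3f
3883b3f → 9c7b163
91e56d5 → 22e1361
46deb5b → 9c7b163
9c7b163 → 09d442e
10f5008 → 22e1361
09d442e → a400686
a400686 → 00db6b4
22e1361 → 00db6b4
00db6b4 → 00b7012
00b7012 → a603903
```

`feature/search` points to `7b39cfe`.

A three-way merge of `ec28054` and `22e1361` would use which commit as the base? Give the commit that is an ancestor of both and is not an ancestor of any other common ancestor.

Ancestors of ec28054: {00b7012, 00db6b4, 09d442e, 3883b3f, 9c7b163, a400686, a603903, ec28054}.
Ancestors of 22e1361: {00b7012, 00db6b4, 22e1361, a603903}.
Common ancestors: {00b7012, 00db6b4, a603903}.
Among these, 00db6b4 is not an ancestor of any other common ancestor — it is the merge base.

00db6b4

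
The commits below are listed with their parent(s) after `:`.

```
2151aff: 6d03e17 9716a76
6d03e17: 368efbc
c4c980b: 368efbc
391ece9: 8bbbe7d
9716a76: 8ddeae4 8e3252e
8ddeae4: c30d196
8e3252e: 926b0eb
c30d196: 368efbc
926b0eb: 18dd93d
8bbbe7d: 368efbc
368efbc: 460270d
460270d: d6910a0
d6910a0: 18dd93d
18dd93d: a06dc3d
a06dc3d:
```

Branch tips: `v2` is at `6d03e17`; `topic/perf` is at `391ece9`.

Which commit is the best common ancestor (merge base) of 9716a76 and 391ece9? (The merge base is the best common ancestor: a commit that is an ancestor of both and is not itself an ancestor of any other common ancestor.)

368efbc

Ancestors of 9716a76: {18dd93d, 368efbc, 460270d, 8ddeae4, 8e3252e, 926b0eb, 9716a76, a06dc3d, c30d196, d6910a0}.
Ancestors of 391ece9: {18dd93d, 368efbc, 391ece9, 460270d, 8bbbe7d, a06dc3d, d6910a0}.
Common ancestors: {18dd93d, 368efbc, 460270d, a06dc3d, d6910a0}.
Among these, 368efbc is not an ancestor of any other common ancestor — it is the merge base.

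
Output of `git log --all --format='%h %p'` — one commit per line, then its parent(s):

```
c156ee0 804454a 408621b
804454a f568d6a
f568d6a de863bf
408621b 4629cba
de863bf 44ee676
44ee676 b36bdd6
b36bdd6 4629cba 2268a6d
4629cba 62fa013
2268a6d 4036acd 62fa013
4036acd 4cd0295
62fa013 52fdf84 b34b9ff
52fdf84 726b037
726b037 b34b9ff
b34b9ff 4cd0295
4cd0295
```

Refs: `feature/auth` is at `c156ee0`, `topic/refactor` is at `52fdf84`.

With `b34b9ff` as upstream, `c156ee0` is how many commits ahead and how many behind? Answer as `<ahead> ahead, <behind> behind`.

Reachable from c156ee0: {2268a6d, 4036acd, 408621b, 44ee676, 4629cba, 4cd0295, 52fdf84, 62fa013, 726b037, 804454a, b34b9ff, b36bdd6, c156ee0, de863bf, f568d6a}.
Reachable from b34b9ff: {4cd0295, b34b9ff}.
Only in c156ee0's history (ahead): {2268a6d, 4036acd, 408621b, 44ee676, 4629cba, 52fdf84, 62fa013, 726b037, 804454a, b36bdd6, c156ee0, de863bf, f568d6a} — 13.
Only in b34b9ff's history (behind): {} — 0.

13 ahead, 0 behind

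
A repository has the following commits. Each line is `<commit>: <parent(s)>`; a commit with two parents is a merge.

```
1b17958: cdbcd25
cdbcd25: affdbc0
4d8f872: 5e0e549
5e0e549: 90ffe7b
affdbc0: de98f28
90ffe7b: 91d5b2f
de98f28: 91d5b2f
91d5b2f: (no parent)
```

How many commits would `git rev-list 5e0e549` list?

Walking parent pointers from 5e0e549: reachable set = {5e0e549, 90ffe7b, 91d5b2f}.
That is 3 commits.

3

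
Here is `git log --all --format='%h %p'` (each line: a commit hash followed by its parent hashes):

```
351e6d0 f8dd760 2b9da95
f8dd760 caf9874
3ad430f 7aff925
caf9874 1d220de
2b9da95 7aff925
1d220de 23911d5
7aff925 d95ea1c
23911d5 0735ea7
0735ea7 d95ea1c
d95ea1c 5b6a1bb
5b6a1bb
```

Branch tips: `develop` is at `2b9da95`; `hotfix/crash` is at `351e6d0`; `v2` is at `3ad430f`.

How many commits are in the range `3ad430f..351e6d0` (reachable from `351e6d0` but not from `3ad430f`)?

7

Reachable from 351e6d0: {0735ea7, 1d220de, 23911d5, 2b9da95, 351e6d0, 5b6a1bb, 7aff925, caf9874, d95ea1c, f8dd760}.
Reachable from 3ad430f: {3ad430f, 5b6a1bb, 7aff925, d95ea1c}.
In 351e6d0's history but not 3ad430f's: {0735ea7, 1d220de, 23911d5, 2b9da95, 351e6d0, caf9874, f8dd760} — 7 commits.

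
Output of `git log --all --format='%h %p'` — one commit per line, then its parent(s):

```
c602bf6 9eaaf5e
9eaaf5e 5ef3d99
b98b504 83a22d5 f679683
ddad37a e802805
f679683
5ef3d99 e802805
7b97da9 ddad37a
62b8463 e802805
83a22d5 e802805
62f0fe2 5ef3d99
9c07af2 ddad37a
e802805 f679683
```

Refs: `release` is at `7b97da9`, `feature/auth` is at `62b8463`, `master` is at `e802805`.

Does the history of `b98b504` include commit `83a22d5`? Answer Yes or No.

Yes

Ancestors of b98b504 (commits reachable by following parents): {83a22d5, b98b504, e802805, f679683}.
83a22d5 is in that set, so it is an ancestor of b98b504.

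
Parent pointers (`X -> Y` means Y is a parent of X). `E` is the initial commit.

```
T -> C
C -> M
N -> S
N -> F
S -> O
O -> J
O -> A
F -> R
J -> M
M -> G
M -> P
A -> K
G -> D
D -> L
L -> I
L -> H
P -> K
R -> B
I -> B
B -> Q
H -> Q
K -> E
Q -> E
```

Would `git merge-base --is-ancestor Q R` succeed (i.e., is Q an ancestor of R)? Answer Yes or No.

Ancestors of R (commits reachable by following parents): {B, E, Q, R}.
Q is in that set, so it is an ancestor of R.

Yes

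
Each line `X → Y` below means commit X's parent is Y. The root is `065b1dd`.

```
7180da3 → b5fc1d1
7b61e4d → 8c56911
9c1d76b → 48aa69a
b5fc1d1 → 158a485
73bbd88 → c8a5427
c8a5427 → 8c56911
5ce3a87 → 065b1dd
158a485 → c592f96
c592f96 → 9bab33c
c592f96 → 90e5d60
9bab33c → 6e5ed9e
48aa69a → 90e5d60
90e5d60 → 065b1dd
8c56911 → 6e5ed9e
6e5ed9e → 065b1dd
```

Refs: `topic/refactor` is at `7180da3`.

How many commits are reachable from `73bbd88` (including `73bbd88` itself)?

Walking parent pointers from 73bbd88: reachable set = {065b1dd, 6e5ed9e, 73bbd88, 8c56911, c8a5427}.
That is 5 commits.

5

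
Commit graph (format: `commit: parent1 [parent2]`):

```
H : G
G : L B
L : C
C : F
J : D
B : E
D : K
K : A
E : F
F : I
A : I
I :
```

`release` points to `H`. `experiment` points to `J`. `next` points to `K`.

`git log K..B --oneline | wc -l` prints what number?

Reachable from B: {B, E, F, I}.
Reachable from K: {A, I, K}.
In B's history but not K's: {B, E, F} — 3 commits.

3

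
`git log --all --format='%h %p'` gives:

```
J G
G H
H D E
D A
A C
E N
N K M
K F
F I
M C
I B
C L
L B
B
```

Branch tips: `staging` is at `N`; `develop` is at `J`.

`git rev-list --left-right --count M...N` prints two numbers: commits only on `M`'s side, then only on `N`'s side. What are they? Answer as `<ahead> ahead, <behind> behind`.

Reachable from M: {B, C, L, M}.
Reachable from N: {B, C, F, I, K, L, M, N}.
Only in M's history (ahead): {} — 0.
Only in N's history (behind): {F, I, K, N} — 4.

0 ahead, 4 behind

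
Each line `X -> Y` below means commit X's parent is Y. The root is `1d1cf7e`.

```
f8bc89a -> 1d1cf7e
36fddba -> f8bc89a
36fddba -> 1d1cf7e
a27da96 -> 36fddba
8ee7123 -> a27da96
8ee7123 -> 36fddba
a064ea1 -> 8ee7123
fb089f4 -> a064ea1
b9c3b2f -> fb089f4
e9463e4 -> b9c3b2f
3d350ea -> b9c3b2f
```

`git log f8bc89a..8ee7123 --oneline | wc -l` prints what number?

Reachable from 8ee7123: {1d1cf7e, 36fddba, 8ee7123, a27da96, f8bc89a}.
Reachable from f8bc89a: {1d1cf7e, f8bc89a}.
In 8ee7123's history but not f8bc89a's: {36fddba, 8ee7123, a27da96} — 3 commits.

3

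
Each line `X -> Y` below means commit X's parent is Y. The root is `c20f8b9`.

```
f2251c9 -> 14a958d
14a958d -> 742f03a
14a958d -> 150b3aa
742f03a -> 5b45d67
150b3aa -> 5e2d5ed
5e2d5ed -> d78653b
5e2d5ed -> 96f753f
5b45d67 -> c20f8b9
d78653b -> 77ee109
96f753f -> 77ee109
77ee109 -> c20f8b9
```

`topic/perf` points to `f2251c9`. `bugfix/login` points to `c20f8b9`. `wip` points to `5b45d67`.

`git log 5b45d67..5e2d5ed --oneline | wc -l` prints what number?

4

Reachable from 5e2d5ed: {5e2d5ed, 77ee109, 96f753f, c20f8b9, d78653b}.
Reachable from 5b45d67: {5b45d67, c20f8b9}.
In 5e2d5ed's history but not 5b45d67's: {5e2d5ed, 77ee109, 96f753f, d78653b} — 4 commits.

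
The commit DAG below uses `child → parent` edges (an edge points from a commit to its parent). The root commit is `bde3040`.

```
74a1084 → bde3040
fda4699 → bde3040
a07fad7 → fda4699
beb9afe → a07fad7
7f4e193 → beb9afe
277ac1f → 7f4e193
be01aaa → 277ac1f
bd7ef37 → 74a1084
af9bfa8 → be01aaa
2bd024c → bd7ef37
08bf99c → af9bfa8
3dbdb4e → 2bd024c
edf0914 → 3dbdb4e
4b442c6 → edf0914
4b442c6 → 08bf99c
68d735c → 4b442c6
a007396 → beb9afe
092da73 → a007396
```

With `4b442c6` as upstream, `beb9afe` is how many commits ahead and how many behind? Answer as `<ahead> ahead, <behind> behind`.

Reachable from beb9afe: {a07fad7, bde3040, beb9afe, fda4699}.
Reachable from 4b442c6: {08bf99c, 277ac1f, 2bd024c, 3dbdb4e, 4b442c6, 74a1084, 7f4e193, a07fad7, af9bfa8, bd7ef37, bde3040, be01aaa, beb9afe, edf0914, fda4699}.
Only in beb9afe's history (ahead): {} — 0.
Only in 4b442c6's history (behind): {08bf99c, 277ac1f, 2bd024c, 3dbdb4e, 4b442c6, 74a1084, 7f4e193, af9bfa8, bd7ef37, be01aaa, edf0914} — 11.

0 ahead, 11 behind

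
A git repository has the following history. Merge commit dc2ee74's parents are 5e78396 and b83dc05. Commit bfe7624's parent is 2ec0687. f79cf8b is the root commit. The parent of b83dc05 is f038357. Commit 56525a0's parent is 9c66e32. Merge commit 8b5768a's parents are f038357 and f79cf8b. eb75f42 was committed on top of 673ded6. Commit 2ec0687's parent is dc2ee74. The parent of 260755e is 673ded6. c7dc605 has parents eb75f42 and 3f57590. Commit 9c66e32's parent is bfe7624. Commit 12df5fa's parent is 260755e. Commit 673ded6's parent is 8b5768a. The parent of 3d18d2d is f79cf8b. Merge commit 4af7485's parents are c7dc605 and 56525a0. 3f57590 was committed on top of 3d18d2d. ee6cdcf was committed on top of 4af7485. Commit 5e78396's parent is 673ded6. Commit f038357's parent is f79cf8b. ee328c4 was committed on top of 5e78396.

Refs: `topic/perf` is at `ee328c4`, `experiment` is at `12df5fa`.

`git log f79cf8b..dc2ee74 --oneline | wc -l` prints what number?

6

Reachable from dc2ee74: {5e78396, 673ded6, 8b5768a, b83dc05, dc2ee74, f038357, f79cf8b}.
Reachable from f79cf8b: {f79cf8b}.
In dc2ee74's history but not f79cf8b's: {5e78396, 673ded6, 8b5768a, b83dc05, dc2ee74, f038357} — 6 commits.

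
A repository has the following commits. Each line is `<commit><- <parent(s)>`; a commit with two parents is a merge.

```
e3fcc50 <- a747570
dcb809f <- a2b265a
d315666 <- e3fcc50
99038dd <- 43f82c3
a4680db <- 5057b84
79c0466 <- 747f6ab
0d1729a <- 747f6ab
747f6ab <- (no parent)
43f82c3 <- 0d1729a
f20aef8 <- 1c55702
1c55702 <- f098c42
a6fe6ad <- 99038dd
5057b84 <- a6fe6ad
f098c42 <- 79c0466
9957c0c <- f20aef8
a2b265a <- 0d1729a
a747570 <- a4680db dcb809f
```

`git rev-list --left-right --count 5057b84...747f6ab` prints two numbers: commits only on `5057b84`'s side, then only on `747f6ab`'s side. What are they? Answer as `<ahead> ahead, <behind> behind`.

Reachable from 5057b84: {0d1729a, 43f82c3, 5057b84, 747f6ab, 99038dd, a6fe6ad}.
Reachable from 747f6ab: {747f6ab}.
Only in 5057b84's history (ahead): {0d1729a, 43f82c3, 5057b84, 99038dd, a6fe6ad} — 5.
Only in 747f6ab's history (behind): {} — 0.

5 ahead, 0 behind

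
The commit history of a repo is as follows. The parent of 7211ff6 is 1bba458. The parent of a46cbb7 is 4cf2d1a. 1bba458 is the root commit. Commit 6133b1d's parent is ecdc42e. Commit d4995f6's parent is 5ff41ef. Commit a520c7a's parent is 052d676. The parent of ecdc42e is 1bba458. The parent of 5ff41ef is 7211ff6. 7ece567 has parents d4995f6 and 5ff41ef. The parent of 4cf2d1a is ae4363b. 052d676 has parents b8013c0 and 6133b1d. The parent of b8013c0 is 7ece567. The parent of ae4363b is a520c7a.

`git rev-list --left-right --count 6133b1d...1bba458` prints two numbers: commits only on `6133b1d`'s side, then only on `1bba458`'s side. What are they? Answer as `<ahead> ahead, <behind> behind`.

2 ahead, 0 behind

Reachable from 6133b1d: {1bba458, 6133b1d, ecdc42e}.
Reachable from 1bba458: {1bba458}.
Only in 6133b1d's history (ahead): {6133b1d, ecdc42e} — 2.
Only in 1bba458's history (behind): {} — 0.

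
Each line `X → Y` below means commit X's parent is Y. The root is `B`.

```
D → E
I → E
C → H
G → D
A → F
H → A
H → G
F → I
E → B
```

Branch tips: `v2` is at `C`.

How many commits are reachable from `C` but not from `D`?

6

Reachable from C: {A, B, C, D, E, F, G, H, I}.
Reachable from D: {B, D, E}.
In C's history but not D's: {A, C, F, G, H, I} — 6 commits.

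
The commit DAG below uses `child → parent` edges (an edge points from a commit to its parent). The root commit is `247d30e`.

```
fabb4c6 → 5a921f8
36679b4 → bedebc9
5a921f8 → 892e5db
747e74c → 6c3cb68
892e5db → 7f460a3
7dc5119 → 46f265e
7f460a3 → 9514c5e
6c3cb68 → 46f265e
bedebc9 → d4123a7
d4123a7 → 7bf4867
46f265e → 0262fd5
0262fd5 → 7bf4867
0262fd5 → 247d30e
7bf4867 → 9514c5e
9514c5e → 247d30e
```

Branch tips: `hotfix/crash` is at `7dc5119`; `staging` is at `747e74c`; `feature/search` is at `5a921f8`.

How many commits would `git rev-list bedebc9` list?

5

Walking parent pointers from bedebc9: reachable set = {247d30e, 7bf4867, 9514c5e, bedebc9, d4123a7}.
That is 5 commits.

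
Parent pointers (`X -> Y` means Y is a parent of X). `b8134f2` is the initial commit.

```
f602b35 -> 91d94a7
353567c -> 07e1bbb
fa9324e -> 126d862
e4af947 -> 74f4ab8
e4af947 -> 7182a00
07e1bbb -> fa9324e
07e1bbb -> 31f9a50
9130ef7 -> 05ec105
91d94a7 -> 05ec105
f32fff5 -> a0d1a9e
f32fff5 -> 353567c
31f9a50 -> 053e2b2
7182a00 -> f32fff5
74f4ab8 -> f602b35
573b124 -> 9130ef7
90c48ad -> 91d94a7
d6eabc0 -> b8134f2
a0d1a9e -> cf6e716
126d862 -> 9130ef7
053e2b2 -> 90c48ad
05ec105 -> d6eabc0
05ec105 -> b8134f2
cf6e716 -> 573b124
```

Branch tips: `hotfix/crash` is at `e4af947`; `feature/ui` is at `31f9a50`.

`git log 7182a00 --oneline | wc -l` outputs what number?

17

Walking parent pointers from 7182a00: reachable set = {053e2b2, 05ec105, 07e1bbb, 126d862, 31f9a50, 353567c, 573b124, 7182a00, 90c48ad, 9130ef7, 91d94a7, a0d1a9e, b8134f2, cf6e716, d6eabc0, f32fff5, fa9324e}.
That is 17 commits.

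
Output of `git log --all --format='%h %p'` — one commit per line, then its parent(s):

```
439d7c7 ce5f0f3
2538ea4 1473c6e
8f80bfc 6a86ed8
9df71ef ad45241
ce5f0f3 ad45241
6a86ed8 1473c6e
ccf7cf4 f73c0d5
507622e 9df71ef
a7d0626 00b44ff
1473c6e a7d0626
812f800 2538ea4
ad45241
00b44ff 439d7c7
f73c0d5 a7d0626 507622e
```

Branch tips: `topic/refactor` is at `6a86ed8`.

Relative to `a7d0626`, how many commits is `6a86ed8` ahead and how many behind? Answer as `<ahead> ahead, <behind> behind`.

Reachable from 6a86ed8: {00b44ff, 1473c6e, 439d7c7, 6a86ed8, a7d0626, ad45241, ce5f0f3}.
Reachable from a7d0626: {00b44ff, 439d7c7, a7d0626, ad45241, ce5f0f3}.
Only in 6a86ed8's history (ahead): {1473c6e, 6a86ed8} — 2.
Only in a7d0626's history (behind): {} — 0.

2 ahead, 0 behind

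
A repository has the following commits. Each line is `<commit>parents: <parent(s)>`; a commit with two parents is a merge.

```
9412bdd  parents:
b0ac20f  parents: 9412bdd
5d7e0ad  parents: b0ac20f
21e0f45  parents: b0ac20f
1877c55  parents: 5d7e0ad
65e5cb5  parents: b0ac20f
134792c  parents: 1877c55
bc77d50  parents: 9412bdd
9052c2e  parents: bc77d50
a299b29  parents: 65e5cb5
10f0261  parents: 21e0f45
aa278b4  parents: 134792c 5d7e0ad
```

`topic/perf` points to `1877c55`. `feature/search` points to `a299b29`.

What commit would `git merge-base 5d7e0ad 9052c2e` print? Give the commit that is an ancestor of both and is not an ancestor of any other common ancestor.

9412bdd

Ancestors of 5d7e0ad: {5d7e0ad, 9412bdd, b0ac20f}.
Ancestors of 9052c2e: {9052c2e, 9412bdd, bc77d50}.
Common ancestors: {9412bdd}.
The only common ancestor is 9412bdd, so it is the merge base.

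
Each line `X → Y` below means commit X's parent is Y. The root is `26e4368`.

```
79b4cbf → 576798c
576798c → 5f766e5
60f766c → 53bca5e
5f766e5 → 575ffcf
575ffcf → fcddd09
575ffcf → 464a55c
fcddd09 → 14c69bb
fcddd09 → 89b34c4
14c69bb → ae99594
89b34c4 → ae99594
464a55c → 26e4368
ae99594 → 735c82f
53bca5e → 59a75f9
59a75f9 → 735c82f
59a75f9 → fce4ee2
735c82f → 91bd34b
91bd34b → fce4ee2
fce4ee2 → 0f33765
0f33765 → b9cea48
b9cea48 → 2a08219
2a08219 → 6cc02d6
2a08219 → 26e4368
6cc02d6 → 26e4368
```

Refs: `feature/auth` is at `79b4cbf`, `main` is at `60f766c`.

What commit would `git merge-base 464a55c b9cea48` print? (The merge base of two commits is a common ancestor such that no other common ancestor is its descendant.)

Ancestors of 464a55c: {26e4368, 464a55c}.
Ancestors of b9cea48: {26e4368, 2a08219, 6cc02d6, b9cea48}.
Common ancestors: {26e4368}.
The only common ancestor is 26e4368, so it is the merge base.

26e4368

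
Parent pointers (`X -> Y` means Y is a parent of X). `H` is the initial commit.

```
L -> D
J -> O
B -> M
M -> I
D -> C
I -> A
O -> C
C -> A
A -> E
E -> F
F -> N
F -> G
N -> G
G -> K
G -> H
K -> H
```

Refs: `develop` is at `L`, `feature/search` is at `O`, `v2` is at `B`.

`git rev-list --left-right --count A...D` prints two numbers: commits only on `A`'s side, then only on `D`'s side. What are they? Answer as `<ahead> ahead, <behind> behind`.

Reachable from A: {A, E, F, G, H, K, N}.
Reachable from D: {A, C, D, E, F, G, H, K, N}.
Only in A's history (ahead): {} — 0.
Only in D's history (behind): {C, D} — 2.

0 ahead, 2 behind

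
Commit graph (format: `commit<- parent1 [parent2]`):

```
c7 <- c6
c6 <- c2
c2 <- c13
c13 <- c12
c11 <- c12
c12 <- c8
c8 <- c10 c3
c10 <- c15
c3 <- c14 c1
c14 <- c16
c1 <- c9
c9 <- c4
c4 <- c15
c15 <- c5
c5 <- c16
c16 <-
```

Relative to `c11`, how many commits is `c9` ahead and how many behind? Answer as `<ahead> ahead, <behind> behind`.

0 ahead, 7 behind

Reachable from c9: {c15, c16, c4, c5, c9}.
Reachable from c11: {c1, c10, c11, c12, c14, c15, c16, c3, c4, c5, c8, c9}.
Only in c9's history (ahead): {} — 0.
Only in c11's history (behind): {c1, c10, c11, c12, c14, c3, c8} — 7.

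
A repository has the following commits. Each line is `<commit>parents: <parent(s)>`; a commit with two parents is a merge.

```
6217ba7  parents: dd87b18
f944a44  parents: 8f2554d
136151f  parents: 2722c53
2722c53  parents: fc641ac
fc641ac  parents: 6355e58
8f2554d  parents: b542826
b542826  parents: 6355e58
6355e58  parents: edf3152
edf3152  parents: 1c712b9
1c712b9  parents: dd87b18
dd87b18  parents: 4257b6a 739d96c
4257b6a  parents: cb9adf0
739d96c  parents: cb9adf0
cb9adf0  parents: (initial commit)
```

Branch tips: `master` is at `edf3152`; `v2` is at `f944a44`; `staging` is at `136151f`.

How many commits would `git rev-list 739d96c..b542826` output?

6

Reachable from b542826: {1c712b9, 4257b6a, 6355e58, 739d96c, b542826, cb9adf0, dd87b18, edf3152}.
Reachable from 739d96c: {739d96c, cb9adf0}.
In b542826's history but not 739d96c's: {1c712b9, 4257b6a, 6355e58, b542826, dd87b18, edf3152} — 6 commits.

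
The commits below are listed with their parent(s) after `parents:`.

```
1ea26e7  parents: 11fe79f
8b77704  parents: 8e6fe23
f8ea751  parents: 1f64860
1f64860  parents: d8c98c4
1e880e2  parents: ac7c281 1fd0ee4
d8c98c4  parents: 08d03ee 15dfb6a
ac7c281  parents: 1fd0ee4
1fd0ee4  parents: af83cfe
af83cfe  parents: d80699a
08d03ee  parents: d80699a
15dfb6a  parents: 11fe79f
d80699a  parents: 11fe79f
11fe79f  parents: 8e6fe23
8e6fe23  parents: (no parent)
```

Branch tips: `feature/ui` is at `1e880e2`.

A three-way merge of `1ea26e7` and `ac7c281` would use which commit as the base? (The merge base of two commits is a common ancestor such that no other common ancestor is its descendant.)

Ancestors of 1ea26e7: {11fe79f, 1ea26e7, 8e6fe23}.
Ancestors of ac7c281: {11fe79f, 1fd0ee4, 8e6fe23, ac7c281, af83cfe, d80699a}.
Common ancestors: {11fe79f, 8e6fe23}.
Among these, 11fe79f is not an ancestor of any other common ancestor — it is the merge base.

11fe79f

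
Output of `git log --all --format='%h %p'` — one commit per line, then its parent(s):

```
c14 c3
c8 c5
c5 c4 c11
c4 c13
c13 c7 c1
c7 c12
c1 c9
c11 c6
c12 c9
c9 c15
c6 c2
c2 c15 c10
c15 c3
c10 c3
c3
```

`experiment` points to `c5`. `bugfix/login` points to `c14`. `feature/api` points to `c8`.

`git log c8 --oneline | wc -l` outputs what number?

Walking parent pointers from c8: reachable set = {c1, c10, c11, c12, c13, c15, c2, c3, c4, c5, c6, c7, c8, c9}.
That is 14 commits.

14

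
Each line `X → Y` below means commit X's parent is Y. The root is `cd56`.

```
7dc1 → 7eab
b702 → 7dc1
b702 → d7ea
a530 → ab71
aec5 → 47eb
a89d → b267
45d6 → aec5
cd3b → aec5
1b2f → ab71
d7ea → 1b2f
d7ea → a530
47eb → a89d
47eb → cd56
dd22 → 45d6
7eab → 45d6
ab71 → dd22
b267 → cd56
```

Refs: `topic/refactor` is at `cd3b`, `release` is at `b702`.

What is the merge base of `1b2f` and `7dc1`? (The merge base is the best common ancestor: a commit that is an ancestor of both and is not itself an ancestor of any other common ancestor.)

Ancestors of 1b2f: {1b2f, 45d6, 47eb, a89d, ab71, aec5, b267, cd56, dd22}.
Ancestors of 7dc1: {45d6, 47eb, 7dc1, 7eab, a89d, aec5, b267, cd56}.
Common ancestors: {45d6, 47eb, a89d, aec5, b267, cd56}.
Among these, 45d6 is not an ancestor of any other common ancestor — it is the merge base.

45d6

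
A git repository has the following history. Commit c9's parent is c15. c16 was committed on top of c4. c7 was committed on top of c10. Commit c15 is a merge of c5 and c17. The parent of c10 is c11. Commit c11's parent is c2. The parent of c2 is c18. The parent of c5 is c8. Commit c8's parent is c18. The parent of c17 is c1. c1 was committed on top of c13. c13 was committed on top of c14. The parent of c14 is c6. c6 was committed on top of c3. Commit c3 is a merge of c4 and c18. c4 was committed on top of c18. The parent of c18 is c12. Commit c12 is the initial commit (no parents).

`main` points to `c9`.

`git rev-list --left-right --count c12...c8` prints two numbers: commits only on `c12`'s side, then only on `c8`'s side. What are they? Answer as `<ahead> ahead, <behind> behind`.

Reachable from c12: {c12}.
Reachable from c8: {c12, c18, c8}.
Only in c12's history (ahead): {} — 0.
Only in c8's history (behind): {c18, c8} — 2.

0 ahead, 2 behind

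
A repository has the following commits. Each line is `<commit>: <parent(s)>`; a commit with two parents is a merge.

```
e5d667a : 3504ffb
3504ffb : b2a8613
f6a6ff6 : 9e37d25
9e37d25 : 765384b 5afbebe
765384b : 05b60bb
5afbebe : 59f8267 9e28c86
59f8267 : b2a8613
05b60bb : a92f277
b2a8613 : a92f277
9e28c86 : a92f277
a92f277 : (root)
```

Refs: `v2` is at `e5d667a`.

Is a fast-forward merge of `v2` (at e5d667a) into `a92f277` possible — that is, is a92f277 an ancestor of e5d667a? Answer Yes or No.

Yes

A fast-forward from a92f277 to e5d667a is possible iff a92f277 is an ancestor of e5d667a.
Ancestors of e5d667a: {3504ffb, a92f277, b2a8613, e5d667a}.
a92f277 is among them, so fast-forward is possible.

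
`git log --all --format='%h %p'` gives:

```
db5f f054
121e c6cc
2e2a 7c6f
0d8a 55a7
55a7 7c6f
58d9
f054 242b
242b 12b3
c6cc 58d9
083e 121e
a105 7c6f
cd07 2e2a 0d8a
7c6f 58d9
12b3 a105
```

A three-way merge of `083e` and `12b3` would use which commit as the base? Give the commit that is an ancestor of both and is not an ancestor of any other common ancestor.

58d9

Ancestors of 083e: {083e, 121e, 58d9, c6cc}.
Ancestors of 12b3: {12b3, 58d9, 7c6f, a105}.
Common ancestors: {58d9}.
The only common ancestor is 58d9, so it is the merge base.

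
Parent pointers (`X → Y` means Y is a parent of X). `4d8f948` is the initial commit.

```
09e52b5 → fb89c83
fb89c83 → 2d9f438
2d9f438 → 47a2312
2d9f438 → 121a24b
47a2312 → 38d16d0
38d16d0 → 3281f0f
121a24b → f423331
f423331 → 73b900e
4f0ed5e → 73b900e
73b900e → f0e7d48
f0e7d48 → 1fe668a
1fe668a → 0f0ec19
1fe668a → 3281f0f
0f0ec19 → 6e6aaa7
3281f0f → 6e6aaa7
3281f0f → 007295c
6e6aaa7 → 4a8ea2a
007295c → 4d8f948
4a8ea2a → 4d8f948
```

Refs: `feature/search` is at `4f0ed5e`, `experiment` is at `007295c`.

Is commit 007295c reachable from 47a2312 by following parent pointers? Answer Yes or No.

Yes

Ancestors of 47a2312 (commits reachable by following parents): {007295c, 3281f0f, 38d16d0, 47a2312, 4a8ea2a, 4d8f948, 6e6aaa7}.
007295c is in that set, so it is an ancestor of 47a2312.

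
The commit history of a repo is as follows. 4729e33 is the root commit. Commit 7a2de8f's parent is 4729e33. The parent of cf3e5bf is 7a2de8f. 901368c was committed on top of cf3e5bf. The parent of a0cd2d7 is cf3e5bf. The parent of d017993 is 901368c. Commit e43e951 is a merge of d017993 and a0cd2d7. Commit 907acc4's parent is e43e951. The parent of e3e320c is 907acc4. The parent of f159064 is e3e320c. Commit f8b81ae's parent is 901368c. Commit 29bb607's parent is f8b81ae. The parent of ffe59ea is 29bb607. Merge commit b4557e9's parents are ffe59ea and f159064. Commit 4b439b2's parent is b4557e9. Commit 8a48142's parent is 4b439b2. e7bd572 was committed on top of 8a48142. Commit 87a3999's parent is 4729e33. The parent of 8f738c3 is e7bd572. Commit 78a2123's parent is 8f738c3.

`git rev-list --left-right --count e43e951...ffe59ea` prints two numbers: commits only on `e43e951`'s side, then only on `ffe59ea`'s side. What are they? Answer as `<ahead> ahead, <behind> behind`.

Reachable from e43e951: {4729e33, 7a2de8f, 901368c, a0cd2d7, cf3e5bf, d017993, e43e951}.
Reachable from ffe59ea: {29bb607, 4729e33, 7a2de8f, 901368c, cf3e5bf, f8b81ae, ffe59ea}.
Only in e43e951's history (ahead): {a0cd2d7, d017993, e43e951} — 3.
Only in ffe59ea's history (behind): {29bb607, f8b81ae, ffe59ea} — 3.

3 ahead, 3 behind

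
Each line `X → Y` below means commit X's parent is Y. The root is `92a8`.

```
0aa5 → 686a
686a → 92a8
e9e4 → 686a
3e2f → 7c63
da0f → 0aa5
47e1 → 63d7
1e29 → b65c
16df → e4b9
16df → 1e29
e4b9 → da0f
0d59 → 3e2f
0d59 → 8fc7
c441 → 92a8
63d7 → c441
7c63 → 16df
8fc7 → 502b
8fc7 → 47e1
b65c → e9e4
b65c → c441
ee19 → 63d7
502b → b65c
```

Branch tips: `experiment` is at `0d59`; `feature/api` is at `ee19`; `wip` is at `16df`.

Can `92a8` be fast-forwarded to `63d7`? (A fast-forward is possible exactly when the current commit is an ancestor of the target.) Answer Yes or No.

Yes

A fast-forward from 92a8 to 63d7 is possible iff 92a8 is an ancestor of 63d7.
Ancestors of 63d7: {63d7, 92a8, c441}.
92a8 is among them, so fast-forward is possible.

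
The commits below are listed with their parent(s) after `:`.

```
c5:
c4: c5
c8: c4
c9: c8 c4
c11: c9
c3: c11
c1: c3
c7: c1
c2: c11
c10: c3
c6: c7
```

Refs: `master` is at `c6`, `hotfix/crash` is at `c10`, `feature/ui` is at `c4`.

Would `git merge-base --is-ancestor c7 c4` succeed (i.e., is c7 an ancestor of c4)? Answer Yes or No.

No

Ancestors of c4: {c4, c5}.
c7 is not in that set, so it is not an ancestor of c4.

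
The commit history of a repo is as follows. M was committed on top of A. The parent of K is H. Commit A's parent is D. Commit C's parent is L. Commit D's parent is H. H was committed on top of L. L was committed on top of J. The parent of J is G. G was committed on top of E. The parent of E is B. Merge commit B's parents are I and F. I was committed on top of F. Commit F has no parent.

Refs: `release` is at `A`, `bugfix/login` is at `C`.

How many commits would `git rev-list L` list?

7

Walking parent pointers from L: reachable set = {B, E, F, G, I, J, L}.
That is 7 commits.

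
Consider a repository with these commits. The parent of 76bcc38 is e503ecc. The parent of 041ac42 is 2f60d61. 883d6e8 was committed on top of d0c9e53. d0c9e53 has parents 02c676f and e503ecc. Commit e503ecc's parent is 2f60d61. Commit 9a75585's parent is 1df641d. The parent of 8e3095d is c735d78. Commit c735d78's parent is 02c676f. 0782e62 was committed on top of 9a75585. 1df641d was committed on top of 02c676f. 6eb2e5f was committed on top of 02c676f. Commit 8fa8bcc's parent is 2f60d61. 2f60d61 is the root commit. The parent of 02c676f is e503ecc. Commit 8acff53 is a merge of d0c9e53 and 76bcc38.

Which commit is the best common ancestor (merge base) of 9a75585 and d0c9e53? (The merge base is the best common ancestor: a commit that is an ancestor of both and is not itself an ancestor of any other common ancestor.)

Ancestors of 9a75585: {02c676f, 1df641d, 2f60d61, 9a75585, e503ecc}.
Ancestors of d0c9e53: {02c676f, 2f60d61, d0c9e53, e503ecc}.
Common ancestors: {02c676f, 2f60d61, e503ecc}.
Among these, 02c676f is not an ancestor of any other common ancestor — it is the merge base.

02c676f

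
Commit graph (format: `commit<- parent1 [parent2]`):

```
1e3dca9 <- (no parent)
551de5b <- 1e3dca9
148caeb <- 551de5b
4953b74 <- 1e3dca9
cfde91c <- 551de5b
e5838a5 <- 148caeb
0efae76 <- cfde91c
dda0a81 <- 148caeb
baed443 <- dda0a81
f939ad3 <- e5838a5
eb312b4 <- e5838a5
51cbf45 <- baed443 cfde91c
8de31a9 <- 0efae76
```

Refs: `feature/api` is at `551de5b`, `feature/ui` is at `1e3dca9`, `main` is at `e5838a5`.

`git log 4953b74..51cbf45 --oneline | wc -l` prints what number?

Reachable from 51cbf45: {148caeb, 1e3dca9, 51cbf45, 551de5b, baed443, cfde91c, dda0a81}.
Reachable from 4953b74: {1e3dca9, 4953b74}.
In 51cbf45's history but not 4953b74's: {148caeb, 51cbf45, 551de5b, baed443, cfde91c, dda0a81} — 6 commits.

6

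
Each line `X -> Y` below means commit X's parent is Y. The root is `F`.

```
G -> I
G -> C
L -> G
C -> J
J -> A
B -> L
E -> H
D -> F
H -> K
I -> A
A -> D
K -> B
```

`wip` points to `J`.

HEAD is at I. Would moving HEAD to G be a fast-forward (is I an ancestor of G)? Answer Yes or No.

Yes

A fast-forward from I to G is possible iff I is an ancestor of G.
Ancestors of G: {A, C, D, F, G, I, J}.
I is among them, so fast-forward is possible.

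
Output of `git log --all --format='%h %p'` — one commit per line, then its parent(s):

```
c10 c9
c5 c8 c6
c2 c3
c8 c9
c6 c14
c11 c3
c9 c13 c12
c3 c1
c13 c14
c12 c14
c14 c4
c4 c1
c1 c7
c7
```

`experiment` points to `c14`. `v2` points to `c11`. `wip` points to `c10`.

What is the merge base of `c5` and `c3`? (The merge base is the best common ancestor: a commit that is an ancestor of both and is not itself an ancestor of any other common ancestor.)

Ancestors of c5: {c1, c12, c13, c14, c4, c5, c6, c7, c8, c9}.
Ancestors of c3: {c1, c3, c7}.
Common ancestors: {c1, c7}.
Among these, c1 is not an ancestor of any other common ancestor — it is the merge base.

c1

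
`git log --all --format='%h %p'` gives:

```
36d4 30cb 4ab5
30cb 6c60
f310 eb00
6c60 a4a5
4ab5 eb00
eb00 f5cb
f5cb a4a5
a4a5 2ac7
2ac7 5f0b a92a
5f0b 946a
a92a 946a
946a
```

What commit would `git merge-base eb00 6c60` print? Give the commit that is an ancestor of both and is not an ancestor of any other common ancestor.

Ancestors of eb00: {2ac7, 5f0b, 946a, a4a5, a92a, eb00, f5cb}.
Ancestors of 6c60: {2ac7, 5f0b, 6c60, 946a, a4a5, a92a}.
Common ancestors: {2ac7, 5f0b, 946a, a4a5, a92a}.
Among these, a4a5 is not an ancestor of any other common ancestor — it is the merge base.

a4a5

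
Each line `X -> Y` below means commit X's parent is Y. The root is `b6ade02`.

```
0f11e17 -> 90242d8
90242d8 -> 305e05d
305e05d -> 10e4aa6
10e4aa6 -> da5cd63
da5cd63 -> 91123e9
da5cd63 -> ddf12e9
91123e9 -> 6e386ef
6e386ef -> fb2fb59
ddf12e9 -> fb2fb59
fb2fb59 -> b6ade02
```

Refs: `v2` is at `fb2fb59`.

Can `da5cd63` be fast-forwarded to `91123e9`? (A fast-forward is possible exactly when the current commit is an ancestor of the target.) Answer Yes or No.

No

A fast-forward from da5cd63 to 91123e9 is possible iff da5cd63 is an ancestor of 91123e9.
Ancestors of 91123e9: {6e386ef, 91123e9, b6ade02, fb2fb59}.
da5cd63 is not among them, so fast-forward is not possible.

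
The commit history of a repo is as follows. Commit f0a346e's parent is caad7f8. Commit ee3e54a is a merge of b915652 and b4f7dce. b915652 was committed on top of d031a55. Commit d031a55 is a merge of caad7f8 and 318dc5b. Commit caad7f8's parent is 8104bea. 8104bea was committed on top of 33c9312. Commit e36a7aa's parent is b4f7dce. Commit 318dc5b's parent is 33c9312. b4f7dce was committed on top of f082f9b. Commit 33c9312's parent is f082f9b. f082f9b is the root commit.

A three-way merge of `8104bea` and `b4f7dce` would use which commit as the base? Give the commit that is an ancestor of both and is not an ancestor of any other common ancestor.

Ancestors of 8104bea: {33c9312, 8104bea, f082f9b}.
Ancestors of b4f7dce: {b4f7dce, f082f9b}.
Common ancestors: {f082f9b}.
The only common ancestor is f082f9b, so it is the merge base.

f082f9b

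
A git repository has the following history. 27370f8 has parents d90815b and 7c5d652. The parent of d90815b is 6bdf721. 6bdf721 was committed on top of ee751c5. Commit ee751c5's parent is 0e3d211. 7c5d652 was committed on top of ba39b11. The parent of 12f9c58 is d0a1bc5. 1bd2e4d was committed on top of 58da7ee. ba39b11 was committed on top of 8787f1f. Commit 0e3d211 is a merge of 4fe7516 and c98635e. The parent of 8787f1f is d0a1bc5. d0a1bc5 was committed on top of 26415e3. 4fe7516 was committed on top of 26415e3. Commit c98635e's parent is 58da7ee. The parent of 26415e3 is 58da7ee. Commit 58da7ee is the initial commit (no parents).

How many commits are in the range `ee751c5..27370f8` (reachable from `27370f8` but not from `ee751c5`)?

Reachable from 27370f8: {0e3d211, 26415e3, 27370f8, 4fe7516, 58da7ee, 6bdf721, 7c5d652, 8787f1f, ba39b11, c98635e, d0a1bc5, d90815b, ee751c5}.
Reachable from ee751c5: {0e3d211, 26415e3, 4fe7516, 58da7ee, c98635e, ee751c5}.
In 27370f8's history but not ee751c5's: {27370f8, 6bdf721, 7c5d652, 8787f1f, ba39b11, d0a1bc5, d90815b} — 7 commits.

7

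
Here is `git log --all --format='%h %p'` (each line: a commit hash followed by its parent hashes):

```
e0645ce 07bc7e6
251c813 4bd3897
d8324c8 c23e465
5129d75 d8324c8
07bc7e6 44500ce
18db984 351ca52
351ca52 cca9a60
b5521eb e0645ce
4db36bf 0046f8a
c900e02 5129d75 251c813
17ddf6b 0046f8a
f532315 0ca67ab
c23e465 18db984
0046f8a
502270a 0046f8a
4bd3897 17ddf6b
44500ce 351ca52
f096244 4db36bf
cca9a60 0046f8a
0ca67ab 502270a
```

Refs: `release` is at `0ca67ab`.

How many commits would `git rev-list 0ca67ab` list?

3

Walking parent pointers from 0ca67ab: reachable set = {0046f8a, 0ca67ab, 502270a}.
That is 3 commits.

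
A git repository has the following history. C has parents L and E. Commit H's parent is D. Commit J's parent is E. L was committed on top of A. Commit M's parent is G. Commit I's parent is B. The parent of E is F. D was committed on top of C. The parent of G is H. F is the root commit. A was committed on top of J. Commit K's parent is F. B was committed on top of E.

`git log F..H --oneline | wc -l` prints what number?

Reachable from H: {A, C, D, E, F, H, J, L}.
Reachable from F: {F}.
In H's history but not F's: {A, C, D, E, H, J, L} — 7 commits.

7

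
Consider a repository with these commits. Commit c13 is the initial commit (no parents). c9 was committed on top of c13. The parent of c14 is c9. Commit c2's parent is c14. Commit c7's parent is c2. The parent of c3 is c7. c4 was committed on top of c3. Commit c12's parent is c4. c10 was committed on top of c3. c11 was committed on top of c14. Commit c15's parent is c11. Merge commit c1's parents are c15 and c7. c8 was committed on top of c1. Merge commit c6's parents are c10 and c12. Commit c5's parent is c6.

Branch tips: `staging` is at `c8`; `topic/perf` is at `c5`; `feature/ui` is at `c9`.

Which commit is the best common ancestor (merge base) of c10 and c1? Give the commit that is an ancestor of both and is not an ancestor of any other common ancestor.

c7

Ancestors of c10: {c10, c13, c14, c2, c3, c7, c9}.
Ancestors of c1: {c1, c11, c13, c14, c15, c2, c7, c9}.
Common ancestors: {c13, c14, c2, c7, c9}.
Among these, c7 is not an ancestor of any other common ancestor — it is the merge base.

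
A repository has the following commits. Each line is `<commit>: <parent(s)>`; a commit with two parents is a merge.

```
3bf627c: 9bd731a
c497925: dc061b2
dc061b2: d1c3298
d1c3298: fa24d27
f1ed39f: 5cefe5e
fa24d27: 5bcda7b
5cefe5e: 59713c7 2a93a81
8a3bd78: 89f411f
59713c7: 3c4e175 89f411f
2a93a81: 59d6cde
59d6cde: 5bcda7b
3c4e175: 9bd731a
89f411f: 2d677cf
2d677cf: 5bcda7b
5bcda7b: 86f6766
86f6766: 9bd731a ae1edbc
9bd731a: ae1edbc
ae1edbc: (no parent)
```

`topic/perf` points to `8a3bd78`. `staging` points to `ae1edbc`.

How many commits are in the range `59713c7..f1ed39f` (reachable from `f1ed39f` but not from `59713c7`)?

4

Reachable from f1ed39f: {2a93a81, 2d677cf, 3c4e175, 59713c7, 59d6cde, 5bcda7b, 5cefe5e, 86f6766, 89f411f, 9bd731a, ae1edbc, f1ed39f}.
Reachable from 59713c7: {2d677cf, 3c4e175, 59713c7, 5bcda7b, 86f6766, 89f411f, 9bd731a, ae1edbc}.
In f1ed39f's history but not 59713c7's: {2a93a81, 59d6cde, 5cefe5e, f1ed39f} — 4 commits.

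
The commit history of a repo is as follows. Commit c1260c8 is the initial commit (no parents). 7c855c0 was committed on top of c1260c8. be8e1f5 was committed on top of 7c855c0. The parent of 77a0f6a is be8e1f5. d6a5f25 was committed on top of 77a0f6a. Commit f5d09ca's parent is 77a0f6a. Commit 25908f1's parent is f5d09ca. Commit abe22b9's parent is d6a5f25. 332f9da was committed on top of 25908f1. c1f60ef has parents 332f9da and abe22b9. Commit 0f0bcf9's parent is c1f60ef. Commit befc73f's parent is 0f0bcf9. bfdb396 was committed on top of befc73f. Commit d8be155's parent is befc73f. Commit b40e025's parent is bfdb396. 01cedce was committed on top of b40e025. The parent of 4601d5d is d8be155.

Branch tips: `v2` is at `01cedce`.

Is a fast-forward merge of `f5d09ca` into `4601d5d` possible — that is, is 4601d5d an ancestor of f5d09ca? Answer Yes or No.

A fast-forward from 4601d5d to f5d09ca is possible iff 4601d5d is an ancestor of f5d09ca.
Ancestors of f5d09ca: {77a0f6a, 7c855c0, be8e1f5, c1260c8, f5d09ca}.
4601d5d is not among them, so fast-forward is not possible.

No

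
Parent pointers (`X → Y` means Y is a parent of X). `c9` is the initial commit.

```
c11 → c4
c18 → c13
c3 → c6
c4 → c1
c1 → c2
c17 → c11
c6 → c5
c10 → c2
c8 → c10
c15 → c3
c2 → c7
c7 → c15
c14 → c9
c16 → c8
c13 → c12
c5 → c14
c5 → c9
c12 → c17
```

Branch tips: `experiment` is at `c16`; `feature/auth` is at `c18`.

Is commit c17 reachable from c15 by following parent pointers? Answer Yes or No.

No

Ancestors of c15: {c14, c15, c3, c5, c6, c9}.
c17 is not in that set, so it is not an ancestor of c15.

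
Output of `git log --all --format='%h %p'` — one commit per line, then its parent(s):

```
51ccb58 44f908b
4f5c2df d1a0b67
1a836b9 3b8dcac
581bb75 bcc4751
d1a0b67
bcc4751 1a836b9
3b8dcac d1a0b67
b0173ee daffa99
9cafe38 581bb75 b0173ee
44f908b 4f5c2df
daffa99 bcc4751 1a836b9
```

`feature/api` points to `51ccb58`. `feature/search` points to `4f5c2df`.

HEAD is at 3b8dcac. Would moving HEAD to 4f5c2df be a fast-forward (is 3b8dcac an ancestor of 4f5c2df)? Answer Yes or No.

A fast-forward from 3b8dcac to 4f5c2df is possible iff 3b8dcac is an ancestor of 4f5c2df.
Ancestors of 4f5c2df: {4f5c2df, d1a0b67}.
3b8dcac is not among them, so fast-forward is not possible.

No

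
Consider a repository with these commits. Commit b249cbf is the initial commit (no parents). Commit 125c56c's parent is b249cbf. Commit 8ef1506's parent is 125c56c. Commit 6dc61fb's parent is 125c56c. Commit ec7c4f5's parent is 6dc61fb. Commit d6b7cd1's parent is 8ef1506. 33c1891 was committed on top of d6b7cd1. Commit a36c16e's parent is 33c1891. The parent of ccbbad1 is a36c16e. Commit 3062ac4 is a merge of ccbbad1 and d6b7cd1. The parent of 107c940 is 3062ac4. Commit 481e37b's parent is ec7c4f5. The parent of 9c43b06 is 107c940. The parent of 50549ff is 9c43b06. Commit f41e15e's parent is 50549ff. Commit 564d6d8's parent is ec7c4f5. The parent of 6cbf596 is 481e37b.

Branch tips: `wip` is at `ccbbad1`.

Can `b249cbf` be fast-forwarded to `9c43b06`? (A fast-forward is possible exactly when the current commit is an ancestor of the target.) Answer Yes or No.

Yes

A fast-forward from b249cbf to 9c43b06 is possible iff b249cbf is an ancestor of 9c43b06.
Ancestors of 9c43b06: {107c940, 125c56c, 3062ac4, 33c1891, 8ef1506, 9c43b06, a36c16e, b249cbf, ccbbad1, d6b7cd1}.
b249cbf is among them, so fast-forward is possible.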